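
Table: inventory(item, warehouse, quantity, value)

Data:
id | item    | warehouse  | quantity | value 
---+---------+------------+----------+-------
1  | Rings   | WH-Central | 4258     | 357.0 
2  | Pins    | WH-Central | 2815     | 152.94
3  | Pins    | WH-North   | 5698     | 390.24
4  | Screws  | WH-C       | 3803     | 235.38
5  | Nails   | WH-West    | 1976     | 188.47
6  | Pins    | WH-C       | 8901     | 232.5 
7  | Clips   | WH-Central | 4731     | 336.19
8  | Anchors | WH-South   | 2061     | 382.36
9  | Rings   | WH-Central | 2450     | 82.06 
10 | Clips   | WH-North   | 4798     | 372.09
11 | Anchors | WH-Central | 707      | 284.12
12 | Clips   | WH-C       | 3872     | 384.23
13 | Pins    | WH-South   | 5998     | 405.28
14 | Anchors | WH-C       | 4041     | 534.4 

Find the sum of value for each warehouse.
SELECT warehouse, SUM(value) as result
FROM inventory
GROUP BY warehouse

Result:
  WH-C: 1386.51
  WH-Central: 1212.31
  WH-North: 762.33
  WH-South: 787.64
  WH-West: 188.47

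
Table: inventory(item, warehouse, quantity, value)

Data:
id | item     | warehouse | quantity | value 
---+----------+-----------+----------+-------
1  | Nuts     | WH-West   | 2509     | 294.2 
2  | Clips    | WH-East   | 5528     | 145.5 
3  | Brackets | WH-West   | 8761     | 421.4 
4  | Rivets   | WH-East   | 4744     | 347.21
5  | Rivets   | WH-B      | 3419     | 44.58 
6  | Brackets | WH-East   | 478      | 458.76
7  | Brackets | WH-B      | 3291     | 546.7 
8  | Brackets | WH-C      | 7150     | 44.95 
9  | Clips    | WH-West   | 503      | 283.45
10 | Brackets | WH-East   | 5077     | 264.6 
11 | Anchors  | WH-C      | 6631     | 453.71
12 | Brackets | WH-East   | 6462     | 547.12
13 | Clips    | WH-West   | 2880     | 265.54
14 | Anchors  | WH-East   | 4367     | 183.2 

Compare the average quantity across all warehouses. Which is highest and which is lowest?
SELECT warehouse, AVG(quantity)
FROM inventory
GROUP BY warehouse
ORDER BY AVG(quantity)

All groups:
  WH-B: 3355.00
  WH-West: 3663.25
  WH-East: 4442.67
  WH-C: 6890.50

Highest: WH-C (6890.50)
Lowest: WH-B (3355.00)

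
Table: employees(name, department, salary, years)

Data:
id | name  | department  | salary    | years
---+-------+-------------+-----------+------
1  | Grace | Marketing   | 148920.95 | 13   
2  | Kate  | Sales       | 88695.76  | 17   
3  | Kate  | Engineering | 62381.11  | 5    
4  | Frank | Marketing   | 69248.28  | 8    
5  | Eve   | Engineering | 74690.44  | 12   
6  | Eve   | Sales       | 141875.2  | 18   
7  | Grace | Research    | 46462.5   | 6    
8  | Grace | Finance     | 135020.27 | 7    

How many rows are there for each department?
SELECT department, COUNT(*) as count
FROM employees
GROUP BY department

Result:
  Engineering: 2
  Finance: 1
  Marketing: 2
  Research: 1
  Sales: 2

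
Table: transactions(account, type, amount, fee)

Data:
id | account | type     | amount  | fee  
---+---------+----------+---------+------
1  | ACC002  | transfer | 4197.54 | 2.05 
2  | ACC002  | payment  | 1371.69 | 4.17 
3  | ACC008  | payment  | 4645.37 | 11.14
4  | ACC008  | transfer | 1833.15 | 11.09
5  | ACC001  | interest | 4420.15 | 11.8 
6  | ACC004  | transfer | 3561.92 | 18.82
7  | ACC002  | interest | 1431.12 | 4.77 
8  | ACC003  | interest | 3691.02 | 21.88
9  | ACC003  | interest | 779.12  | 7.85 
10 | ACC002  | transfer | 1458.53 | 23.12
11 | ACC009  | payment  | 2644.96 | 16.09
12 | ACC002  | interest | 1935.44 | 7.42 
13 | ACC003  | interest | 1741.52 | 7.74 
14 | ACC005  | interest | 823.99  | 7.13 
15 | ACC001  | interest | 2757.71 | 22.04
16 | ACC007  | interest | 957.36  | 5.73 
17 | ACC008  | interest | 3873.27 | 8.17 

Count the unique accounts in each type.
SELECT type, COUNT(DISTINCT account)
FROM transactions
GROUP BY type

Result:
  interest: 6 distinct
  payment: 3 distinct
  transfer: 3 distinct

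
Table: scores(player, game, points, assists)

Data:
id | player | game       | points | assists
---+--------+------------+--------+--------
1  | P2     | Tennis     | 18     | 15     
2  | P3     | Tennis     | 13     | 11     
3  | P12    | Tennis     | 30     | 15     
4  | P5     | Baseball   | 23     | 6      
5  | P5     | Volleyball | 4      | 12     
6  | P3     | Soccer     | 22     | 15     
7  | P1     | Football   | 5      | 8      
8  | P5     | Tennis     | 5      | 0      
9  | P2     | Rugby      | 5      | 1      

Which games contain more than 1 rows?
SELECT game, COUNT(*) as cnt
FROM scores
GROUP BY game
HAVING COUNT(*) > 1

Result:
  Tennis: 4

Note: HAVING filters groups after aggregation, WHERE filters rows before.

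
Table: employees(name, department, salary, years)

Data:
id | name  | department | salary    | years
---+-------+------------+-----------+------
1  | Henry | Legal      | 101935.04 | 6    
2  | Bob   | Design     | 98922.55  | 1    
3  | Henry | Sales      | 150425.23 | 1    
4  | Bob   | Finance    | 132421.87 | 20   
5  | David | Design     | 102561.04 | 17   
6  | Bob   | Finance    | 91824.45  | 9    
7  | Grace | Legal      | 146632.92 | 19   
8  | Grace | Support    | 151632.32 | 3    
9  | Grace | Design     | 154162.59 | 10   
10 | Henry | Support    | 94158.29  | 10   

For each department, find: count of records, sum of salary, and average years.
SELECT department,
       COUNT(*) as cnt,
       SUM(salary) as total_salary,
       AVG(years) as avg_years
FROM employees
GROUP BY department

Result:
  Design: 3 records, 355646.18 total salary, 9.33 avg years
  Finance: 2 records, 224246.32 total salary, 14.50 avg years
  Legal: 2 records, 248567.96 total salary, 12.50 avg years
  Sales: 1 records, 150425.23 total salary, 1.00 avg years
  Support: 2 records, 245790.61 total salary, 6.50 avg years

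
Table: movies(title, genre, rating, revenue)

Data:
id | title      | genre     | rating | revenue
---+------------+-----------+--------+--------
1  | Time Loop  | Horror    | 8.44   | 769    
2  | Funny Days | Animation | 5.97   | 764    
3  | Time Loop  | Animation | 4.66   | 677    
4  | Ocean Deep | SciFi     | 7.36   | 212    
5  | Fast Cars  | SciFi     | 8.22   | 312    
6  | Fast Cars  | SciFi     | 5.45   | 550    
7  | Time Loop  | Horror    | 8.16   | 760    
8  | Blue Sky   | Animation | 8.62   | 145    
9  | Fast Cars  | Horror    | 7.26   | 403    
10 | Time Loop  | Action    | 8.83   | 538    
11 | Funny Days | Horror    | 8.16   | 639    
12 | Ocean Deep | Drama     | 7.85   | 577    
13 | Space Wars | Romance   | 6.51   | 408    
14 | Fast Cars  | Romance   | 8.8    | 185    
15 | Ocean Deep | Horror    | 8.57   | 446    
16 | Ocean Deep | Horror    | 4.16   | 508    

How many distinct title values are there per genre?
SELECT genre, COUNT(DISTINCT title)
FROM movies
GROUP BY genre

Result:
  Action: 1 distinct
  Animation: 3 distinct
  Drama: 1 distinct
  Horror: 4 distinct
  Romance: 2 distinct
  SciFi: 2 distinct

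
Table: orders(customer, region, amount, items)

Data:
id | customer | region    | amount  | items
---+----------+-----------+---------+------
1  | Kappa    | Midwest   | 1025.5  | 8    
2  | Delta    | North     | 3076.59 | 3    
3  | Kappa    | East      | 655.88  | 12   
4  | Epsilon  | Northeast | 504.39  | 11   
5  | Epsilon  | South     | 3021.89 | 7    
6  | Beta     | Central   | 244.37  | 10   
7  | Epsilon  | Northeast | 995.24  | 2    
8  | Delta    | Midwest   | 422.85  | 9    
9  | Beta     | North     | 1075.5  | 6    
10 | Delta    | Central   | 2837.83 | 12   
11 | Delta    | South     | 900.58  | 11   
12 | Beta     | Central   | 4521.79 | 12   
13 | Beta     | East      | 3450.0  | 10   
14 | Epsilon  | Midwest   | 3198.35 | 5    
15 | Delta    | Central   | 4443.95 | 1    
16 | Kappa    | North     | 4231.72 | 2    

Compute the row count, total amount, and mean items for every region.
SELECT region,
       COUNT(*) as cnt,
       SUM(amount) as total_amount,
       AVG(items) as avg_items
FROM orders
GROUP BY region

Result:
  Central: 4 records, 12047.94 total amount, 8.75 avg items
  East: 2 records, 4105.88 total amount, 11.00 avg items
  Midwest: 3 records, 4646.70 total amount, 7.33 avg items
  North: 3 records, 8383.81 total amount, 3.67 avg items
  Northeast: 2 records, 1499.63 total amount, 6.50 avg items
  South: 2 records, 3922.47 total amount, 9.00 avg items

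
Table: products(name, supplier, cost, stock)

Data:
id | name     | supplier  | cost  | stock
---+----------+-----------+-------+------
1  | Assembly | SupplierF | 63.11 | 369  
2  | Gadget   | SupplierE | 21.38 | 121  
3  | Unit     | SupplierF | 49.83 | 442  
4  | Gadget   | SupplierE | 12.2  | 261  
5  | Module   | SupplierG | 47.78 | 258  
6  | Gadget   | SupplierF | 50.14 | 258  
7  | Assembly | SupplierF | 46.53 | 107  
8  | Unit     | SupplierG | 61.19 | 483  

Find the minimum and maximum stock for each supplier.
SELECT supplier, MIN(stock), MAX(stock)
FROM products
GROUP BY supplier

Result:
  SupplierE: min=121, max=261
  SupplierF: min=107, max=442
  SupplierG: min=258, max=483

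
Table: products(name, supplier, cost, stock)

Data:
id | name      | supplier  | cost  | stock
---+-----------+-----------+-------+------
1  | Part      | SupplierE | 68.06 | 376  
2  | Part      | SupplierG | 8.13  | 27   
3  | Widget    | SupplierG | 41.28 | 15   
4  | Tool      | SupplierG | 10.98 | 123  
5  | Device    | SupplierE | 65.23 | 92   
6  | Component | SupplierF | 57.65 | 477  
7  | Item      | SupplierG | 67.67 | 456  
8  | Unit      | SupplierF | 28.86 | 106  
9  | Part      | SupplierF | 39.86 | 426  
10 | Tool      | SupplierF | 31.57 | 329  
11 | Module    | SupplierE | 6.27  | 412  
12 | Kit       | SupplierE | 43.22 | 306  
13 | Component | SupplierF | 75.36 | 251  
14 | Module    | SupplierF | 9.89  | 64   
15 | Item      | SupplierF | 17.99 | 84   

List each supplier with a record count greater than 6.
SELECT supplier, COUNT(*) as cnt
FROM products
GROUP BY supplier
HAVING COUNT(*) > 6

Result:
  SupplierF: 7

Note: HAVING filters groups after aggregation, WHERE filters rows before.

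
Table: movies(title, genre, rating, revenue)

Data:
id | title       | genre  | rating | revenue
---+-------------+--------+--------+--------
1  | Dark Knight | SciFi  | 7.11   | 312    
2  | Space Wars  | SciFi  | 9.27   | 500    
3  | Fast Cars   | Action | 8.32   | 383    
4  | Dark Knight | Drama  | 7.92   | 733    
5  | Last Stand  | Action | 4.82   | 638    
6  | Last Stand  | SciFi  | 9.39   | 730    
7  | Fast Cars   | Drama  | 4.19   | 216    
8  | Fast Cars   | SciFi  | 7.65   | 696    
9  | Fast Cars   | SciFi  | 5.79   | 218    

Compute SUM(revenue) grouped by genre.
SELECT genre, SUM(revenue) as result
FROM movies
GROUP BY genre

Result:
  Action: 1021
  Drama: 949
  SciFi: 2456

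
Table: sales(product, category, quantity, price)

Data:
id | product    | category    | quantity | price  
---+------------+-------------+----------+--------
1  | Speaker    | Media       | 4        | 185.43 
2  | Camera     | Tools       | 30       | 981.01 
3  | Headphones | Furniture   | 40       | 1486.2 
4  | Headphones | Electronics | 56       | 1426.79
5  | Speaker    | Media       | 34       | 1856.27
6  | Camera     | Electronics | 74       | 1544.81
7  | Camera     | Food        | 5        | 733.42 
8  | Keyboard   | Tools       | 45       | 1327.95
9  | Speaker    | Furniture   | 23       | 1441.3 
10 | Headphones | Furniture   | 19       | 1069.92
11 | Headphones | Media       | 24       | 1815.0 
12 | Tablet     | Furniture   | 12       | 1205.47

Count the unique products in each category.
SELECT category, COUNT(DISTINCT product)
FROM sales
GROUP BY category

Result:
  Electronics: 2 distinct
  Food: 1 distinct
  Furniture: 3 distinct
  Media: 2 distinct
  Tools: 2 distinct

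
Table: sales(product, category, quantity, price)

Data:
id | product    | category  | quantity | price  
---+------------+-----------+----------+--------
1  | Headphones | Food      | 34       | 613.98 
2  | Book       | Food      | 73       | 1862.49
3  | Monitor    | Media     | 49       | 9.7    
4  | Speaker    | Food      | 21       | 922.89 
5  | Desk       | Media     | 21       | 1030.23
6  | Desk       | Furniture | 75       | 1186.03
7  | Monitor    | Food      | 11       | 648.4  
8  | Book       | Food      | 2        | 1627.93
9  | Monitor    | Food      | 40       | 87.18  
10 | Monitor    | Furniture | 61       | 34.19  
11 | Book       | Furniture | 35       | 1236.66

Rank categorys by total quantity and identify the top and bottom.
SELECT category, SUM(quantity)
FROM sales
GROUP BY category
ORDER BY SUM(quantity)

All groups:
  Media: 70
  Furniture: 171
  Food: 181

Highest: Food (181)
Lowest: Media (70)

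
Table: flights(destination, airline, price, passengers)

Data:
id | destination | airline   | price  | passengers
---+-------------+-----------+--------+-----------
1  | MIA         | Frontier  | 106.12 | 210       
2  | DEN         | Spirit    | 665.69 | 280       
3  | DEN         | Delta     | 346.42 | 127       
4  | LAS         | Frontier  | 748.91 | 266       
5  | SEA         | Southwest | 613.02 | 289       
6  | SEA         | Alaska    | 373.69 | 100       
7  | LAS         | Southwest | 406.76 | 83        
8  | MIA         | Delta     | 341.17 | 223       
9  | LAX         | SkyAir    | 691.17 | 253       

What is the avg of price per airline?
SELECT airline, AVG(price) as result
FROM flights
GROUP BY airline

Result:
  Alaska: 373.69
  Delta: 343.80
  Frontier: 427.52
  SkyAir: 691.17
  Southwest: 509.89
  Spirit: 665.69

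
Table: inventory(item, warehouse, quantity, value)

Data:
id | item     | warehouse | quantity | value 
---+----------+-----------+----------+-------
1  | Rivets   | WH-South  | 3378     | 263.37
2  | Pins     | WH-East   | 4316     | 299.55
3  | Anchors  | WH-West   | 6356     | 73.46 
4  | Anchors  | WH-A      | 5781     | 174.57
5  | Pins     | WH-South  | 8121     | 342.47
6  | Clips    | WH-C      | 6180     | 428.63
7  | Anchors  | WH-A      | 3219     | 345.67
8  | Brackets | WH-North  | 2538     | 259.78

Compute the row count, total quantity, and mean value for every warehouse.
SELECT warehouse,
       COUNT(*) as cnt,
       SUM(quantity) as total_quantity,
       AVG(value) as avg_value
FROM inventory
GROUP BY warehouse

Result:
  WH-A: 2 records, 9000 total quantity, 260.12 avg value
  WH-C: 1 records, 6180 total quantity, 428.63 avg value
  WH-East: 1 records, 4316 total quantity, 299.55 avg value
  WH-North: 1 records, 2538 total quantity, 259.78 avg value
  WH-South: 2 records, 11499 total quantity, 302.92 avg value
  WH-West: 1 records, 6356 total quantity, 73.46 avg value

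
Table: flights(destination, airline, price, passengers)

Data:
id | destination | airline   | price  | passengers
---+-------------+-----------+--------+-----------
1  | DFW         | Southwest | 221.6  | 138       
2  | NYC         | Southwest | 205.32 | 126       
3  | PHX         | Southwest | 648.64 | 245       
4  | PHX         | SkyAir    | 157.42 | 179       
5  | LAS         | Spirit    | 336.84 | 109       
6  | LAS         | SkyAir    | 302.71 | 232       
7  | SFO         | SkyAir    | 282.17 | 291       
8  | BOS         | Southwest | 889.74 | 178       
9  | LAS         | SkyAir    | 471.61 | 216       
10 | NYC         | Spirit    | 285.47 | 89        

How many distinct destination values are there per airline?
SELECT airline, COUNT(DISTINCT destination)
FROM flights
GROUP BY airline

Result:
  SkyAir: 3 distinct
  Southwest: 4 distinct
  Spirit: 2 distinct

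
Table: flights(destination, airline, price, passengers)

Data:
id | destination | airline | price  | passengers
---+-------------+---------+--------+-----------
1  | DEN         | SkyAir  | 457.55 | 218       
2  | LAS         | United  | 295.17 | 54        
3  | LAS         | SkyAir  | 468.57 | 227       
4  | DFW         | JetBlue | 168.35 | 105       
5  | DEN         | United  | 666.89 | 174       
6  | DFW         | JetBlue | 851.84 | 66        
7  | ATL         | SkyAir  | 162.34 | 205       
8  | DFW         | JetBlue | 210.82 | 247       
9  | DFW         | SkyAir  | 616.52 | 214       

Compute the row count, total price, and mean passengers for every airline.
SELECT airline,
       COUNT(*) as cnt,
       SUM(price) as total_price,
       AVG(passengers) as avg_passengers
FROM flights
GROUP BY airline

Result:
  JetBlue: 3 records, 1231.01 total price, 139.33 avg passengers
  SkyAir: 4 records, 1704.98 total price, 216.00 avg passengers
  United: 2 records, 962.06 total price, 114.00 avg passengers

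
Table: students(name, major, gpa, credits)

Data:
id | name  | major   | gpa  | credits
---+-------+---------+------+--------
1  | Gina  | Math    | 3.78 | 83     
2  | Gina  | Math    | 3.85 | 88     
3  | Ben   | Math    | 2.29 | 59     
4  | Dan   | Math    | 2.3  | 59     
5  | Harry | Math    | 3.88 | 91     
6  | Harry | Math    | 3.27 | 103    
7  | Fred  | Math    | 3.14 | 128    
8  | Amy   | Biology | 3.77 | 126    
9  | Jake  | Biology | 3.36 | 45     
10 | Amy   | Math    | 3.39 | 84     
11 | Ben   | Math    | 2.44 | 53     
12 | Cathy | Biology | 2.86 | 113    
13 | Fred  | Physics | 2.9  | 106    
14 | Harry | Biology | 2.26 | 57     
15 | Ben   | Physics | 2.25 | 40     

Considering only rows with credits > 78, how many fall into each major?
SELECT major, COUNT(*)
FROM students
WHERE credits > 78
GROUP BY major

Note: WHERE filters rows before grouping.

Result:
  Biology: 2
  Math: 6
  Physics: 1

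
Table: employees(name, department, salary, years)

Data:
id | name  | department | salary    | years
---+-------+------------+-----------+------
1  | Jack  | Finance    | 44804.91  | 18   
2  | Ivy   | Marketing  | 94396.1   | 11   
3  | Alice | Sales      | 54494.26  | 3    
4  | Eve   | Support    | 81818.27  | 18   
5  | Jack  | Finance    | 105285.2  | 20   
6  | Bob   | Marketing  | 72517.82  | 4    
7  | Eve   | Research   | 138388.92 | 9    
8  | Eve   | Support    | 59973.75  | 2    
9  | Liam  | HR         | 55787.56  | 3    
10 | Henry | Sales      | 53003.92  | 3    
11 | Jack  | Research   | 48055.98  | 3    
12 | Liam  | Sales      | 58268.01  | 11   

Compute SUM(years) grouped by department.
SELECT department, SUM(years) as result
FROM employees
GROUP BY department

Result:
  Finance: 38
  HR: 3
  Marketing: 15
  Research: 12
  Sales: 17
  Support: 20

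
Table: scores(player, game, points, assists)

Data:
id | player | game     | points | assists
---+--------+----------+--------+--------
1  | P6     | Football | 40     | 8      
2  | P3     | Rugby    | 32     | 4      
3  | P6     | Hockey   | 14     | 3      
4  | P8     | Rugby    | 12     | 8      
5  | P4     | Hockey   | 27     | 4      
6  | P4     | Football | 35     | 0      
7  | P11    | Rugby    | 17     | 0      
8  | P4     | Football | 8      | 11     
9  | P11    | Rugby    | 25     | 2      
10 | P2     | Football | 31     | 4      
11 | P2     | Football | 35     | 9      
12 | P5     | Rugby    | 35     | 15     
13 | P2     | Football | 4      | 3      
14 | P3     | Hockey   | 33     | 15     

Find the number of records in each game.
SELECT game, COUNT(*) as count
FROM scores
GROUP BY game

Result:
  Football: 6
  Hockey: 3
  Rugby: 5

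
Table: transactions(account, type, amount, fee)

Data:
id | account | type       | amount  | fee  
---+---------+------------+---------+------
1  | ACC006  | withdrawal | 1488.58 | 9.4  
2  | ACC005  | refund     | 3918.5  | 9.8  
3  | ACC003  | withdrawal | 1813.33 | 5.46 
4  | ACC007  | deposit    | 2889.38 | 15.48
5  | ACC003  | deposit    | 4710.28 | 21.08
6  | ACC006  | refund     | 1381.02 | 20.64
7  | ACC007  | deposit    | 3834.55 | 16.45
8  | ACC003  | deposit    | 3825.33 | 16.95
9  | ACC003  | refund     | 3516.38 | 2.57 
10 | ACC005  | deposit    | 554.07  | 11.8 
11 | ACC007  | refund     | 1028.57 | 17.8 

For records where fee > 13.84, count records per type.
SELECT type, COUNT(*)
FROM transactions
WHERE fee > 13.84
GROUP BY type

Note: WHERE filters rows before grouping.

Result:
  deposit: 4
  refund: 2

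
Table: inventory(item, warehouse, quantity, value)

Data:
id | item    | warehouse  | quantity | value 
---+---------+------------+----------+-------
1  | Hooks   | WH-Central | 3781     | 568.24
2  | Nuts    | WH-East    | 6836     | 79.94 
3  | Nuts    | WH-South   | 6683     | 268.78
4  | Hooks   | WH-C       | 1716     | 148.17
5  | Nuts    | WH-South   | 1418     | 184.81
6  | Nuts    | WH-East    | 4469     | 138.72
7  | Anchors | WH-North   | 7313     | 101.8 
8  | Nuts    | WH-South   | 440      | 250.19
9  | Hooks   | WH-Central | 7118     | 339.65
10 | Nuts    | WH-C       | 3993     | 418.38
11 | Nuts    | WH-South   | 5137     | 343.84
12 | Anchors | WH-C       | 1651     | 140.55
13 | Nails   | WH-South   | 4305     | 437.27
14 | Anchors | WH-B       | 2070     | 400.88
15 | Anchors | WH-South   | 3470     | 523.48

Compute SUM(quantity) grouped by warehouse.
SELECT warehouse, SUM(quantity) as result
FROM inventory
GROUP BY warehouse

Result:
  WH-B: 2070
  WH-C: 7360
  WH-Central: 10899
  WH-East: 11305
  WH-North: 7313
  WH-South: 21453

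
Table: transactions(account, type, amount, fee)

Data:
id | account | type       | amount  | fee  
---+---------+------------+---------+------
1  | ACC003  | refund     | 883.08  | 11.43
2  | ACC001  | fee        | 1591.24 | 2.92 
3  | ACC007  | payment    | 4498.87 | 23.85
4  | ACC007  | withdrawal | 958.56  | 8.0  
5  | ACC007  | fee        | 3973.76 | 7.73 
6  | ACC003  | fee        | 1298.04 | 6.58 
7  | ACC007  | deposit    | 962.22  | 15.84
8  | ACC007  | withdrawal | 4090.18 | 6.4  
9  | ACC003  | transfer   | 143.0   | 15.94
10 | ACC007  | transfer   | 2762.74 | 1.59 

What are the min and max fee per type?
SELECT type, MIN(fee), MAX(fee)
FROM transactions
GROUP BY type

Result:
  deposit: min=15.84, max=15.84
  fee: min=2.92, max=7.73
  payment: min=23.85, max=23.85
  refund: min=11.43, max=11.43
  transfer: min=1.59, max=15.94
  withdrawal: min=6.40, max=8.00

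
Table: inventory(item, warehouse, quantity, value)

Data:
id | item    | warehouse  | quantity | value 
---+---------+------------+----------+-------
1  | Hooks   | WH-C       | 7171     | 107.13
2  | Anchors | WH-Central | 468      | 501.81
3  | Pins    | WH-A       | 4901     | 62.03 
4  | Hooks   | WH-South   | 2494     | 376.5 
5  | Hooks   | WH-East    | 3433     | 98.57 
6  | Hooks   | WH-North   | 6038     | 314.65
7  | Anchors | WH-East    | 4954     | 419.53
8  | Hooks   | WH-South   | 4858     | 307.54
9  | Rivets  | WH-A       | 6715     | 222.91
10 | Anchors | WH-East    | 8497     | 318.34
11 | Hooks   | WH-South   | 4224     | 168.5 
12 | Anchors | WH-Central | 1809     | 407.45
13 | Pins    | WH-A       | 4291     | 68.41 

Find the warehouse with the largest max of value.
SELECT warehouse, MAX(value) as val
FROM inventory
GROUP BY warehouse
ORDER BY val DESC
LIMIT 1

Result: WH-Central with max(value) = 501.81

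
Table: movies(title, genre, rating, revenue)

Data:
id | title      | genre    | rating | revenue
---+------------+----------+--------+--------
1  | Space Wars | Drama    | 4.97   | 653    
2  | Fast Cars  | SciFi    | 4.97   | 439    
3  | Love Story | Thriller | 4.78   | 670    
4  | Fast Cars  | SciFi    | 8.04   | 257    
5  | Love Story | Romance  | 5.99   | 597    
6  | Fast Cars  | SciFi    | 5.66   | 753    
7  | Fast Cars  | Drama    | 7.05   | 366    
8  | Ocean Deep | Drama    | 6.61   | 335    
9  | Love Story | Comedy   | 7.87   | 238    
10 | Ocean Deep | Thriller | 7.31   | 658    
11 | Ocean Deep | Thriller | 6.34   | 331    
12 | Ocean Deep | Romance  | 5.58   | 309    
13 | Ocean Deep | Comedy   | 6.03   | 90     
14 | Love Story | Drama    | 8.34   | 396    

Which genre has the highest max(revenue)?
SELECT genre, MAX(revenue) as val
FROM movies
GROUP BY genre
ORDER BY val DESC
LIMIT 1

Result: SciFi with max(revenue) = 753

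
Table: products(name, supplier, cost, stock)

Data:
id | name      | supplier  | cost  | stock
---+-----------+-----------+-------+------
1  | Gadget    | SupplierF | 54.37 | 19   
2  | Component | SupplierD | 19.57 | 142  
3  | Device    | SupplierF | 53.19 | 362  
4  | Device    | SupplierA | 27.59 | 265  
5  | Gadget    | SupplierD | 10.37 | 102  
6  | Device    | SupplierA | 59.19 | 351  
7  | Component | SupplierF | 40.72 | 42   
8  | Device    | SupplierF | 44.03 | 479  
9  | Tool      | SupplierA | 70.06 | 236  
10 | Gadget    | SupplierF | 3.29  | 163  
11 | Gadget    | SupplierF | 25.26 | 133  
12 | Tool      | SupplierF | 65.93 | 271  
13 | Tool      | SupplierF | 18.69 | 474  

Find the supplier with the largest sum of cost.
SELECT supplier, SUM(cost) as val
FROM products
GROUP BY supplier
ORDER BY val DESC
LIMIT 1

Result: SupplierF with sum(cost) = 305.48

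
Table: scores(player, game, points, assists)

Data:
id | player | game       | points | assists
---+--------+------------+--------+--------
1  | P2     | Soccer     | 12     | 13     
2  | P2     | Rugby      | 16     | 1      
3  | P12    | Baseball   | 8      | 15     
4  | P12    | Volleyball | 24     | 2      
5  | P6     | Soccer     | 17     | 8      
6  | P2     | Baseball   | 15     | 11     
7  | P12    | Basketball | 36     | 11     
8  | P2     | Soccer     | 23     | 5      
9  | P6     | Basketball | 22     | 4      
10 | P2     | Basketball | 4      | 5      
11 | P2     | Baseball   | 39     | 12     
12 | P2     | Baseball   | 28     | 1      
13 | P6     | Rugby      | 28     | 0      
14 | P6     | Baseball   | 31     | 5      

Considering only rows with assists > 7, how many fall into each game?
SELECT game, COUNT(*)
FROM scores
WHERE assists > 7
GROUP BY game

Note: WHERE filters rows before grouping.

Result:
  Baseball: 3
  Basketball: 1
  Soccer: 2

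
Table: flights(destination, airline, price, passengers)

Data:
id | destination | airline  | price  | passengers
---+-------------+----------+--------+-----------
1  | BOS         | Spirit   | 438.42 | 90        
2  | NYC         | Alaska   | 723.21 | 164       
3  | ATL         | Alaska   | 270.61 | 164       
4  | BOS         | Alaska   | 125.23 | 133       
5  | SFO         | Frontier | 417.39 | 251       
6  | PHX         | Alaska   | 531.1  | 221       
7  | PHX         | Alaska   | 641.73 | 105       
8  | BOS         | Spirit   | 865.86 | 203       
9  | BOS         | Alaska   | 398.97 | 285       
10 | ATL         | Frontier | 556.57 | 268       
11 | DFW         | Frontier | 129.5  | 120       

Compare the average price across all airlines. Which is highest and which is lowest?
SELECT airline, AVG(price)
FROM flights
GROUP BY airline
ORDER BY AVG(price)

All groups:
  Frontier: 367.82
  Alaska: 448.48
  Spirit: 652.14

Highest: Spirit (652.14)
Lowest: Frontier (367.82)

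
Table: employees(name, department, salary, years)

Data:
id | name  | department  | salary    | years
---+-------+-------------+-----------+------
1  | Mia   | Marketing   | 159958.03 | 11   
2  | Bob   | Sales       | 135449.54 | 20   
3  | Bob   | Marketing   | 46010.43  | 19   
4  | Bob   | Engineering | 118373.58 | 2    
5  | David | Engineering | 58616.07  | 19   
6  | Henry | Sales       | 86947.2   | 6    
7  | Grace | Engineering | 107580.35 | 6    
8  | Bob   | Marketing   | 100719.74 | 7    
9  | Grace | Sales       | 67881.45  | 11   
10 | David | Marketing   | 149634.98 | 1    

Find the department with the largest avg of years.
SELECT department, AVG(years) as val
FROM employees
GROUP BY department
ORDER BY val DESC
LIMIT 1

Result: Sales with avg(years) = 12.33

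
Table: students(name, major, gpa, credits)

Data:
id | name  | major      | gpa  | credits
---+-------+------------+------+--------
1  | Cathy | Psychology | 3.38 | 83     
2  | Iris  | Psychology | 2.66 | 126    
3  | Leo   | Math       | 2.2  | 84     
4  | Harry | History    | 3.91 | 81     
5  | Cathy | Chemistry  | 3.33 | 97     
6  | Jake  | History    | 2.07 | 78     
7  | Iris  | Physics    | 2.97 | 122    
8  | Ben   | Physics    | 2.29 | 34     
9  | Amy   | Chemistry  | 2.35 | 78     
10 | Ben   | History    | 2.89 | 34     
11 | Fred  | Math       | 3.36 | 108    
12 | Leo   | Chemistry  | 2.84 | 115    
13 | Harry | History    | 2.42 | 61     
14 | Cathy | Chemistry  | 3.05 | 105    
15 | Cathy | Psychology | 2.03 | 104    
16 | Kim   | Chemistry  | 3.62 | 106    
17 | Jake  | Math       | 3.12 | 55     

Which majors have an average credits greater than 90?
SELECT major, AVG(credits)
FROM students
GROUP BY major
HAVING AVG(credits) > 90

Result:
  Chemistry: avg=100.20
  Psychology: avg=104.33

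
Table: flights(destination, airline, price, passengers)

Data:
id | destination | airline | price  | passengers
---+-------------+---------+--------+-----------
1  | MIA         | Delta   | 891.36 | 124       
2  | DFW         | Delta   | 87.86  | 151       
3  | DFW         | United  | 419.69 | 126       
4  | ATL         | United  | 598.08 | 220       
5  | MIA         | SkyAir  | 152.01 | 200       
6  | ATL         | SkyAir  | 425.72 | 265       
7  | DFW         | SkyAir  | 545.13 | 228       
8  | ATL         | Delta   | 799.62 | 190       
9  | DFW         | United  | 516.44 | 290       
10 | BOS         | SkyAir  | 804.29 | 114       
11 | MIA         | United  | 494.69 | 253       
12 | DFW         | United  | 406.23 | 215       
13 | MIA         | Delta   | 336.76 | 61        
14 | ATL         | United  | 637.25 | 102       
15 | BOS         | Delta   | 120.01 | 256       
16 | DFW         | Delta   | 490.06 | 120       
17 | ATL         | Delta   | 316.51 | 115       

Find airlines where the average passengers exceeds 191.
SELECT airline, AVG(passengers)
FROM flights
GROUP BY airline
HAVING AVG(passengers) > 191

Result:
  SkyAir: avg=201.75
  United: avg=201.00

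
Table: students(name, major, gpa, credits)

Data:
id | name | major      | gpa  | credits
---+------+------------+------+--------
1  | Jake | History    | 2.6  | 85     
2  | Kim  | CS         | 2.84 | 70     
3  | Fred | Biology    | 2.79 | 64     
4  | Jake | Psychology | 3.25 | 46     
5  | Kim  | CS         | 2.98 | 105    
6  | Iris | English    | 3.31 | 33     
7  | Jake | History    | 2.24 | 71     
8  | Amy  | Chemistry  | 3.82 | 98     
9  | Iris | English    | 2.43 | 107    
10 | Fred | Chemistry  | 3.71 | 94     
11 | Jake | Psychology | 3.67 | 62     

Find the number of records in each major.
SELECT major, COUNT(*) as count
FROM students
GROUP BY major

Result:
  Biology: 1
  CS: 2
  Chemistry: 2
  English: 2
  History: 2
  Psychology: 2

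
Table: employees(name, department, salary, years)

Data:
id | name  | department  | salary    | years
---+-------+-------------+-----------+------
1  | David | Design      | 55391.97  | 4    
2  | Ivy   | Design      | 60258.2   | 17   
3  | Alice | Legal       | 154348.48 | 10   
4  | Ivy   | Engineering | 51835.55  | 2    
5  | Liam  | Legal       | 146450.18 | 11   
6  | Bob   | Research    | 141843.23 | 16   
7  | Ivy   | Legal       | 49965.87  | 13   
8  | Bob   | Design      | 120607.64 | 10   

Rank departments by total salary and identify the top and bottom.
SELECT department, SUM(salary)
FROM employees
GROUP BY department
ORDER BY SUM(salary)

All groups:
  Engineering: 51835.55
  Research: 141843.23
  Design: 236257.81
  Legal: 350764.53

Highest: Legal (350764.53)
Lowest: Engineering (51835.55)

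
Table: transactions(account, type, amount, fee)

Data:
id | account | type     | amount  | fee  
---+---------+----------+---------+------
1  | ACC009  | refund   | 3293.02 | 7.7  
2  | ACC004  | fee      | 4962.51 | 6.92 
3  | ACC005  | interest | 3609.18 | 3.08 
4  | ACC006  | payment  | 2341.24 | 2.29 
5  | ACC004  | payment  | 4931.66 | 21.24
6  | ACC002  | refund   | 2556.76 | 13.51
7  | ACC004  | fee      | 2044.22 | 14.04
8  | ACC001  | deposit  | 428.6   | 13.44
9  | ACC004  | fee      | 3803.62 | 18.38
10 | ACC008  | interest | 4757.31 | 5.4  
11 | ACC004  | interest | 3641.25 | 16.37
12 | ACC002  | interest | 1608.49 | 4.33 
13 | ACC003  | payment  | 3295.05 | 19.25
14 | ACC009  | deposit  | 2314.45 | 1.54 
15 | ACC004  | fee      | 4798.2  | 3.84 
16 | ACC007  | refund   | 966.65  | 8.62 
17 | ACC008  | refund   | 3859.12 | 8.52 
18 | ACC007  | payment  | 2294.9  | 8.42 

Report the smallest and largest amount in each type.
SELECT type, MIN(amount), MAX(amount)
FROM transactions
GROUP BY type

Result:
  deposit: min=428.60, max=2314.45
  fee: min=2044.22, max=4962.51
  interest: min=1608.49, max=4757.31
  payment: min=2294.90, max=4931.66
  refund: min=966.65, max=3859.12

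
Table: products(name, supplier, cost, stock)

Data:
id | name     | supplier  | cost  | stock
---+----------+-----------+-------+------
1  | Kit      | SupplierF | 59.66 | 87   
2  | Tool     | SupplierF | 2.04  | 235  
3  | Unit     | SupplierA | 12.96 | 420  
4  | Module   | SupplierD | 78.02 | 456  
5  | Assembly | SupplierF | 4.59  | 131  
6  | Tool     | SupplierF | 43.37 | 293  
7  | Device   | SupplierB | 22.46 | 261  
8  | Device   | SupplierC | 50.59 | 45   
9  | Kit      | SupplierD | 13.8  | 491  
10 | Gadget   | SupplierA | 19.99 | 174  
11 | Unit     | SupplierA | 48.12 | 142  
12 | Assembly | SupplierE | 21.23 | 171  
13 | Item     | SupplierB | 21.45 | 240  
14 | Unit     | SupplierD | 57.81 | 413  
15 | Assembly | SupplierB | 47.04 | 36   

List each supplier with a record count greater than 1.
SELECT supplier, COUNT(*) as cnt
FROM products
GROUP BY supplier
HAVING COUNT(*) > 1

Result:
  SupplierA: 3
  SupplierB: 3
  SupplierD: 3
  SupplierF: 4

Note: HAVING filters groups after aggregation, WHERE filters rows before.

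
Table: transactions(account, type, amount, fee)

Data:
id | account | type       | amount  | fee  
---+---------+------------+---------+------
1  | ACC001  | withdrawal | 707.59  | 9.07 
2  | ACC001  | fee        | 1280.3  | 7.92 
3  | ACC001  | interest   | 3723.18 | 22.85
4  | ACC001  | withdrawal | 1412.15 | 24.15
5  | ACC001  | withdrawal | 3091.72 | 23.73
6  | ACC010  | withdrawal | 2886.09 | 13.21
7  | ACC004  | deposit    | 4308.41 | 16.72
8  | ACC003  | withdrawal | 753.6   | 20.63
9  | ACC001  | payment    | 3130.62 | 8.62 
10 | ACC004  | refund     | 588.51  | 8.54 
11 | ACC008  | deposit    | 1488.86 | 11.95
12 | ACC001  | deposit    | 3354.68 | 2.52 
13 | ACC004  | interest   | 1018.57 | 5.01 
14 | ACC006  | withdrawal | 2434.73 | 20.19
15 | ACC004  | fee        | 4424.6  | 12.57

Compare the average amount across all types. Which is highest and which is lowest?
SELECT type, AVG(amount)
FROM transactions
GROUP BY type
ORDER BY AVG(amount)

All groups:
  refund: 588.51
  withdrawal: 1880.98
  interest: 2370.88
  fee: 2852.45
  deposit: 3050.65
  payment: 3130.62

Highest: payment (3130.62)
Lowest: refund (588.51)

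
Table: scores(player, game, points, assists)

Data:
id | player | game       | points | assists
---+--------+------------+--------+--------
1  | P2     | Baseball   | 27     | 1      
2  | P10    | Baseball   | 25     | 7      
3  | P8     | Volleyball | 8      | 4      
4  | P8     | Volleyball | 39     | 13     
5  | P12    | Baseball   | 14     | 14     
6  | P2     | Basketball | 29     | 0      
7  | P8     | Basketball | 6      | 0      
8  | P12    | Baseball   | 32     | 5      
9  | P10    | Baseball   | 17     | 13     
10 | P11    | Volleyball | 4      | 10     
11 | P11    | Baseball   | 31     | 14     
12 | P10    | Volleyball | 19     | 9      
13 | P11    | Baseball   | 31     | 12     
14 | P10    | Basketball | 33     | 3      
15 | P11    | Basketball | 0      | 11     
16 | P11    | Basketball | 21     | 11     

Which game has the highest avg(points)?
SELECT game, AVG(points) as val
FROM scores
GROUP BY game
ORDER BY val DESC
LIMIT 1

Result: Baseball with avg(points) = 25.29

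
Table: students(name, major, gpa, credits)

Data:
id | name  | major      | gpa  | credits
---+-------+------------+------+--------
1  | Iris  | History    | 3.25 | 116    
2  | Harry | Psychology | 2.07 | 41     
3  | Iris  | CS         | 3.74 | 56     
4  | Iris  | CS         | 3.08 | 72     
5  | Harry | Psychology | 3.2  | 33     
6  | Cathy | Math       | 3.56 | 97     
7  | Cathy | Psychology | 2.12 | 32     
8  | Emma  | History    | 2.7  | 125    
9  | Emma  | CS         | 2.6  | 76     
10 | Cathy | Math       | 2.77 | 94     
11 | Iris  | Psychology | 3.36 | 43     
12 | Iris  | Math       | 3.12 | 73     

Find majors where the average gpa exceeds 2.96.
SELECT major, AVG(gpa)
FROM students
GROUP BY major
HAVING AVG(gpa) > 2.96

Result:
  CS: avg=3.14
  History: avg=2.98
  Math: avg=3.15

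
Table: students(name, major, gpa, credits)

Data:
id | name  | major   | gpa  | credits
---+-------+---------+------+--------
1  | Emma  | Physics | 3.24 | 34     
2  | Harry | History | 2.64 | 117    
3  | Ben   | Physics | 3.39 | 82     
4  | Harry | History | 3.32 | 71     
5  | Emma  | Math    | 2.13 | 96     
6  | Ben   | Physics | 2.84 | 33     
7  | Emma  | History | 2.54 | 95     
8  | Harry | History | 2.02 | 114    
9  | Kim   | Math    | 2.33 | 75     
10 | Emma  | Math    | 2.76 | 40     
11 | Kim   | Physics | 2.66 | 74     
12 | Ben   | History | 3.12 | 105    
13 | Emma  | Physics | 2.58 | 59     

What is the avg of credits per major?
SELECT major, AVG(credits) as result
FROM students
GROUP BY major

Result:
  History: 100.40
  Math: 70.33
  Physics: 56.40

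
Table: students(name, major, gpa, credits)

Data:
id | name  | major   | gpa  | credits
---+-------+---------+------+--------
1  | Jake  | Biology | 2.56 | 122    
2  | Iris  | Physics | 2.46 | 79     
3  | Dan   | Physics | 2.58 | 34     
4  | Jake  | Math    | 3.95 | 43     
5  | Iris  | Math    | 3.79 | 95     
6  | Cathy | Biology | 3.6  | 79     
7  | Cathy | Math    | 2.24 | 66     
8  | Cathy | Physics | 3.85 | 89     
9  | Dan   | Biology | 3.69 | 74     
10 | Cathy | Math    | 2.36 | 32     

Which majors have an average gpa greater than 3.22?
SELECT major, AVG(gpa)
FROM students
GROUP BY major
HAVING AVG(gpa) > 3.22

Result:
  Biology: avg=3.28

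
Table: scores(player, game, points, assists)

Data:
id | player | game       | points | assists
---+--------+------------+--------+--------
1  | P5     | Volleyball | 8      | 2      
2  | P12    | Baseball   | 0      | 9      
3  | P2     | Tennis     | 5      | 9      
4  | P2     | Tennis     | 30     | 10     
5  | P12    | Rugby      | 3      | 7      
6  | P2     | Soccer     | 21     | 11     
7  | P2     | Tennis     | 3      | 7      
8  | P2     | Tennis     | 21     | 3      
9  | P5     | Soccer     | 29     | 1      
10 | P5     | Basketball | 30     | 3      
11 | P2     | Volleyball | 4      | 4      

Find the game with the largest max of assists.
SELECT game, MAX(assists) as val
FROM scores
GROUP BY game
ORDER BY val DESC
LIMIT 1

Result: Soccer with max(assists) = 11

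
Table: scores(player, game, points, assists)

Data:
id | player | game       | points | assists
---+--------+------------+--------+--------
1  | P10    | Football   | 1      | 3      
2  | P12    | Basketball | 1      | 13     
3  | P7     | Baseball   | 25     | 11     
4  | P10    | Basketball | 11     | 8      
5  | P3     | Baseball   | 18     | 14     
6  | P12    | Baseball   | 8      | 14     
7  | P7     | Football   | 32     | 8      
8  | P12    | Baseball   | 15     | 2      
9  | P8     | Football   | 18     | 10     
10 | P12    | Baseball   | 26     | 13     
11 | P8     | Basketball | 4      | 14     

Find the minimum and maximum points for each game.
SELECT game, MIN(points), MAX(points)
FROM scores
GROUP BY game

Result:
  Baseball: min=8, max=26
  Basketball: min=1, max=11
  Football: min=1, max=32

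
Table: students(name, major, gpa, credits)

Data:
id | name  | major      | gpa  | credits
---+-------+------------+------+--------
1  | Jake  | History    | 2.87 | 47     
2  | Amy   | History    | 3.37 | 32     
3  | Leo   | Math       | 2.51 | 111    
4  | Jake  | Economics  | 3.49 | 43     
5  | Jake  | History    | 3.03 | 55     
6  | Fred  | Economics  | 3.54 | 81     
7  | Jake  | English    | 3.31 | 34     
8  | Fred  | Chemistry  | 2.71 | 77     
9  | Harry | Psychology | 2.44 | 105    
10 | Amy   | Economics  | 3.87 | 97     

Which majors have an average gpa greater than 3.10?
SELECT major, AVG(gpa)
FROM students
GROUP BY major
HAVING AVG(gpa) > 3.10

Result:
  Economics: avg=3.63
  English: avg=3.31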